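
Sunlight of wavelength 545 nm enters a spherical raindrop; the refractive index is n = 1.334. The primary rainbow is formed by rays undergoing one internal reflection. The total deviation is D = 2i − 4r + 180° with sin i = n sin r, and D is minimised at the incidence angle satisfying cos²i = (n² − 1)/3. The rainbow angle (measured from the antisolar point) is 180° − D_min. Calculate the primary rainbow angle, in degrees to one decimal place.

41.9°

cos²i = (1.77956 − 1)/3 = 0.25985; i = arccos(0.50976) = 59.352°.
sin r = sin 59.352°/1.334 = 0.64492; r = 40.159°.
D_min = 2·59.352° − 4·40.159° + 180° = 138.067°.
Rainbow angle = 180° − D_min = 41.933°.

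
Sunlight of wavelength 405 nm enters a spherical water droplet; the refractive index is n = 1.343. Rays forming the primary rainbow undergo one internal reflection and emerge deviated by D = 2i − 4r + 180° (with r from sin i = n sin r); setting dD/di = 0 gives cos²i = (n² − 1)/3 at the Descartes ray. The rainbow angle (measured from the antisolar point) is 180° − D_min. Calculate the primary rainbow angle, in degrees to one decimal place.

40.6°

cos²i = (1.80365 − 1)/3 = 0.26788; i = arccos(0.51757) = 58.830°.
sin r = sin 58.830°/1.343 = 0.63711; r = 39.577°.
D_min = 2·58.830° − 4·39.577° + 180° = 139.354°.
Rainbow angle = 180° − D_min = 40.646°.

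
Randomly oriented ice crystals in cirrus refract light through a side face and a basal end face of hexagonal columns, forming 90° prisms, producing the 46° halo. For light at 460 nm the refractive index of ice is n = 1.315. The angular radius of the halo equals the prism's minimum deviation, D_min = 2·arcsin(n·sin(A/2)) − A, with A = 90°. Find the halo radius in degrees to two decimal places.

46.82°

n·sin(A/2) = 1.315 × sin 45° = 1.315 × 0.7071 = 0.9298.
D_min = 2·arcsin(0.9298) − 90° = 2 × 68.411° − 90° = 46.821°.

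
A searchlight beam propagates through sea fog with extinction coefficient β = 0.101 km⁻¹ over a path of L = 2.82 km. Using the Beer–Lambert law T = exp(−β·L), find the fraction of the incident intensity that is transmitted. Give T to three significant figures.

0.752

τ = β·L = 0.101 × 2.82 = 0.2848.
T = exp(−0.2848) = 0.7521.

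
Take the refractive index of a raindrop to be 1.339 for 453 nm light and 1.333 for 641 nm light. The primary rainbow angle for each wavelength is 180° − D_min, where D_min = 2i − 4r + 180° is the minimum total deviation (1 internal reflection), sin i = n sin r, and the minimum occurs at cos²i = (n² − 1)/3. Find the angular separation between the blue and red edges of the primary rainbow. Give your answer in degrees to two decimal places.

0.86°

At 453 nm (n = 1.339): cos²i = 0.26431 → i = 59.062°, r = 39.834°, D_min = 138.786°, rainbow angle = 41.214°.
At 641 nm (n = 1.333): cos²i = 0.25896 → i = 59.410°, r = 40.225°, D_min = 137.922°, rainbow angle = 42.078°.
Angular width = |41.214° − 42.078°| = 0.865°.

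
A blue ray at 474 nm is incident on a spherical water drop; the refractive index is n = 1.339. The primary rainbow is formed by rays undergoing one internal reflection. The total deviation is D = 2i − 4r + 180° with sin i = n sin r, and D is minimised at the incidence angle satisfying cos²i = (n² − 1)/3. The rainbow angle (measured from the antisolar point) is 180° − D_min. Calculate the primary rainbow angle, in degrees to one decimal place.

41.2°

cos²i = (1.79292 − 1)/3 = 0.26431; i = arccos(0.51411) = 59.062°.
sin r = sin 59.062°/1.339 = 0.64057; r = 39.834°.
D_min = 2·59.062° − 4·39.834° + 180° = 138.786°.
Rainbow angle = 180° − D_min = 41.214°.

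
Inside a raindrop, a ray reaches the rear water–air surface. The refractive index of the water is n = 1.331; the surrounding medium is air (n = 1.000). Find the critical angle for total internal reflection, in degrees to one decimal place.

48.7°

sin θ_c = n_air / n = 1.000 / 1.331 = 0.7513.
θ_c = arcsin(0.7513) = 48.70°.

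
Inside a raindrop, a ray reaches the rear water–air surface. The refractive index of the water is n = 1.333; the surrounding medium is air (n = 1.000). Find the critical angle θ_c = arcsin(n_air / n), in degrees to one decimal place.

48.6°

sin θ_c = n_air / n = 1.000 / 1.333 = 0.7502.
θ_c = arcsin(0.7502) = 48.61°.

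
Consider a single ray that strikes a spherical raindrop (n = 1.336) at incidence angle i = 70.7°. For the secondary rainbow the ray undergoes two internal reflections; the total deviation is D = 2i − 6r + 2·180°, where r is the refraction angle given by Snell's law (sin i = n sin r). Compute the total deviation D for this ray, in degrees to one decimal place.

231.7°

sin r = sin 70.7° / 1.336 = 0.9438/1.336 = 0.7064; r = 44.95°.
D = 2·70.7° − 6·44.95° + 2·180° = 141.40° − 269.67° + 360° = 231.73°.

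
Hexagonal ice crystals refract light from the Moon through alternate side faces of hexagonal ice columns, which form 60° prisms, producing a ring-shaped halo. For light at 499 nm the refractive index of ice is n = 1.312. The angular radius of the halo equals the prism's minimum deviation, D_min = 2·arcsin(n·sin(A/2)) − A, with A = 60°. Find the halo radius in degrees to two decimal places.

n·sin(A/2) = 1.312 × sin 30° = 1.312 × 0.5000 = 0.6560.
D_min = 2·arcsin(0.6560) − 60° = 2 × 40.996° − 60° = 21.991°.

21.99°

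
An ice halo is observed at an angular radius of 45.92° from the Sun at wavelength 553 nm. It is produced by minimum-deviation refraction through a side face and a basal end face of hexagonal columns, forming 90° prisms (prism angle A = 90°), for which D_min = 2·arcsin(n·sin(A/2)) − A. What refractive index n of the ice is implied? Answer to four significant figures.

1.311

Rearranging: n = sin((D_min + A)/2) / sin(A/2).
(D_min + A)/2 = (45.92° + 90°)/2 = 67.960°.
n = sin 67.960° / sin 45° = 0.9269 / 0.7071 = 1.3109.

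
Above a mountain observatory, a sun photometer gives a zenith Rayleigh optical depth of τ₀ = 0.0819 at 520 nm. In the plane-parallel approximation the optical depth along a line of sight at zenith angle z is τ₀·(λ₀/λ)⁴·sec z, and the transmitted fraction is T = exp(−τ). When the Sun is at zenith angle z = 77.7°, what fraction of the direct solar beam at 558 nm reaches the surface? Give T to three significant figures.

0.748

sec 77.7° = 4.6942.
τ = 0.0819 × (520/558)⁴ × 4.6942 = 0.0819 × 0.7542 × 4.6942 = 0.2899.
T = exp(−0.2899) = 0.7483.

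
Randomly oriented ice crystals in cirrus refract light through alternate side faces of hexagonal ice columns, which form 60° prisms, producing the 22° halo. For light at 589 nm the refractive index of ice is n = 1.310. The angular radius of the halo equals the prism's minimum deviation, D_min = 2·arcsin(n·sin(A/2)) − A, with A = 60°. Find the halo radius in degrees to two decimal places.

n·sin(A/2) = 1.310 × sin 30° = 1.310 × 0.5000 = 0.6550.
D_min = 2·arcsin(0.6550) − 60° = 2 × 40.920° − 60° = 21.839°.

21.84°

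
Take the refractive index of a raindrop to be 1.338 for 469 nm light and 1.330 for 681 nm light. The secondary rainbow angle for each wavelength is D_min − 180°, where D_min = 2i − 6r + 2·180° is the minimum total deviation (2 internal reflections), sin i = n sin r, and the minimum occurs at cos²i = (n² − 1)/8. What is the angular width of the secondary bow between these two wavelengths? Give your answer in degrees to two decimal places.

2.09°

At 469 nm (n = 1.338): cos²i = 0.09878 → i = 71.682°, r = 45.195°, D_min = 232.193°, rainbow angle = 52.193°.
At 681 nm (n = 1.330): cos²i = 0.09611 → i = 71.940°, r = 45.630°, D_min = 230.101°, rainbow angle = 50.101°.
Angular width = |52.193° − 50.101°| = 2.092°.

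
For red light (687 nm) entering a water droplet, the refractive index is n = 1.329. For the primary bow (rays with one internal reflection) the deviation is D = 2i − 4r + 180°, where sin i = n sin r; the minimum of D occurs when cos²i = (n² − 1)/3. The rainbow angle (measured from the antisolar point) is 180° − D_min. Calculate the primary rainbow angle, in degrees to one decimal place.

cos²i = (1.76624 − 1)/3 = 0.25541; i = arccos(0.50538) = 59.643°.
sin r = sin 59.643°/1.329 = 0.64928; r = 40.487°.
D_min = 2·59.643° − 4·40.487° + 180° = 137.337°.
Rainbow angle = 180° − D_min = 42.663°.

42.7°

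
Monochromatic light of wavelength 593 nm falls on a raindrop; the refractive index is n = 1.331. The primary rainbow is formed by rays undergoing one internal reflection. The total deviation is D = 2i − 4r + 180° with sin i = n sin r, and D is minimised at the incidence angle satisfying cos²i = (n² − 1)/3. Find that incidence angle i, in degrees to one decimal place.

cos²i = (1.331² − 1)/3 = (1.77156 − 1)/3 = 0.25719.
cos i = 0.50714, so i = 59.527°.

59.5°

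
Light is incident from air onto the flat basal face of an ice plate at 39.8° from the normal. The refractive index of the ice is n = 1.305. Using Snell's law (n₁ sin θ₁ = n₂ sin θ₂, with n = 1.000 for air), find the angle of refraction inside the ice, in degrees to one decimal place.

Snell: sin θ_r = sin θ_i / n = sin 39.8° / 1.305 = 0.6401 / 1.305 = 0.4905.
θ_r = arcsin(0.4905) = 29.37°.

29.4°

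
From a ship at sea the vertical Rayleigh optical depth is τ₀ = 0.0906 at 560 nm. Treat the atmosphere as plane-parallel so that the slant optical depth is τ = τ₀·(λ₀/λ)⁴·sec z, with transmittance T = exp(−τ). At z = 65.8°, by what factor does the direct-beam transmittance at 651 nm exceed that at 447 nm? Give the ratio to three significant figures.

1.53

Airmass: sec 65.8° = 2.4395.
τ(651 nm) = 0.0906 × (560/651)⁴ × 2.4395 = 0.0906 × 0.5476 × 2.4395 = 0.1210.
τ(447 nm) = 0.0906 × (560/447)⁴ × 2.4395 = 0.0906 × 2.4633 × 2.4395 = 0.5444.
T(651)/T(447) = exp(τ_B − τ_A) = exp(0.4234) = 1.5272.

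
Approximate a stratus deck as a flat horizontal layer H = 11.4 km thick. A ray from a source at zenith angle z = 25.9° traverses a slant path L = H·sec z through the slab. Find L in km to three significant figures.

sec z = 1/cos 25.9° = 1.1117.
L = 11.4 × 1.1117 = 12.673 km.

12.7 km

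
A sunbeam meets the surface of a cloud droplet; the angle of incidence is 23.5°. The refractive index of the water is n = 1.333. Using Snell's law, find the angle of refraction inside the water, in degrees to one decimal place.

17.4°

Snell: sin θ_r = sin θ_i / n = sin 23.5° / 1.333 = 0.3987 / 1.333 = 0.2991.
θ_r = arcsin(0.2991) = 17.41°.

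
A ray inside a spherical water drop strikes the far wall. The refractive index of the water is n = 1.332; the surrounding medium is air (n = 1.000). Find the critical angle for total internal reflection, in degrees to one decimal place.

48.7°

sin θ_c = n_air / n = 1.000 / 1.332 = 0.7508.
θ_c = arcsin(0.7508) = 48.66°.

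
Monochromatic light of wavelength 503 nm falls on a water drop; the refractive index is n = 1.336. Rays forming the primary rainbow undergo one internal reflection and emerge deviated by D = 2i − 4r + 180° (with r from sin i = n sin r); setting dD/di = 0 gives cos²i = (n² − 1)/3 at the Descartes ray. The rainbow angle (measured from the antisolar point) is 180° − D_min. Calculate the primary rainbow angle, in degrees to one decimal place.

cos²i = (1.78490 − 1)/3 = 0.26163; i = arccos(0.51150) = 59.236°.
sin r = sin 59.236°/1.336 = 0.64318; r = 40.029°.
D_min = 2·59.236° − 4·40.029° + 180° = 138.356°.
Rainbow angle = 180° − D_min = 41.644°.

41.6°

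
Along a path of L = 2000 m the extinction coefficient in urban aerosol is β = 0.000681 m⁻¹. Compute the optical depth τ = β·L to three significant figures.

τ = β·L = 0.000681 × 2000 = 1.3620.

1.36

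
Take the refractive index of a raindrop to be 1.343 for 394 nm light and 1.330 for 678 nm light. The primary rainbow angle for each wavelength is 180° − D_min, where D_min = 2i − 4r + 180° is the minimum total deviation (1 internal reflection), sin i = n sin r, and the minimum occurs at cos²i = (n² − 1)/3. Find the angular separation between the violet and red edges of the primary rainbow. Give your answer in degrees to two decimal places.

1.87°

At 394 nm (n = 1.343): cos²i = 0.26788 → i = 58.830°, r = 39.577°, D_min = 139.354°, rainbow angle = 40.646°.
At 678 nm (n = 1.330): cos²i = 0.25630 → i = 59.585°, r = 40.422°, D_min = 137.484°, rainbow angle = 42.516°.
Angular width = |40.646° − 42.516°| = 1.871°.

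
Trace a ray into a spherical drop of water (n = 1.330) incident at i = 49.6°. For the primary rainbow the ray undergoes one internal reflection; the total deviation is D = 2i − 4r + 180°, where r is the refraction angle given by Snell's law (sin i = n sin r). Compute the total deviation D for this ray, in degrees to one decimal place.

139.5°

sin r = sin 49.6° / 1.330 = 0.7615/1.330 = 0.5726; r = 34.93°.
D = 2·49.6° − 4·34.93° + 180° = 99.20° − 139.72° + 180° = 139.48°.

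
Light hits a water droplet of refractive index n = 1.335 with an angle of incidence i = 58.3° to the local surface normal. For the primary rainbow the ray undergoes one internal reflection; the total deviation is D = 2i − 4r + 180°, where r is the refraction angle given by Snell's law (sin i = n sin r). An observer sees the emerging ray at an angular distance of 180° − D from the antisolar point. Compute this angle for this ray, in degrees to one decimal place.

41.8°

sin r = sin 58.3° / 1.335 = 0.8508/1.335 = 0.6373; r = 39.59°.
D = 2·58.3° − 4·39.59° + 180° = 116.60° − 158.37° + 180° = 138.23°.
Angle from antisolar point = 180° − D = 41.77°.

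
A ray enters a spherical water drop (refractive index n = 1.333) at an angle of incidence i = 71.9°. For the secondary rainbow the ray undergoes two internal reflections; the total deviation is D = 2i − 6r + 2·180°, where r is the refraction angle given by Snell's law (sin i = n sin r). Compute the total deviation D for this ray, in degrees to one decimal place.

230.9°

sin r = sin 71.9° / 1.333 = 0.9505/1.333 = 0.7131; r = 45.48°.
D = 2·71.9° − 6·45.48° + 2·180° = 143.80° − 272.91° + 360° = 230.89°.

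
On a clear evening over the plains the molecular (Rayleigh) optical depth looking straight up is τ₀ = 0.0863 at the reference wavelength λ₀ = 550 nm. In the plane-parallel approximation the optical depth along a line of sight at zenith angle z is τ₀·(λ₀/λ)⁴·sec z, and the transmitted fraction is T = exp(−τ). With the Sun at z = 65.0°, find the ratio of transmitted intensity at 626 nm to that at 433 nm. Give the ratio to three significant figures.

1.51

Airmass: sec 65.0° = 2.3662.
τ(626 nm) = 0.0863 × (550/626)⁴ × 2.3662 = 0.0863 × 0.5959 × 2.3662 = 0.1217.
τ(433 nm) = 0.0863 × (550/433)⁴ × 2.3662 = 0.0863 × 2.6031 × 2.3662 = 0.5316.
T(626)/T(433) = exp(τ_B − τ_A) = exp(0.4099) = 1.5067.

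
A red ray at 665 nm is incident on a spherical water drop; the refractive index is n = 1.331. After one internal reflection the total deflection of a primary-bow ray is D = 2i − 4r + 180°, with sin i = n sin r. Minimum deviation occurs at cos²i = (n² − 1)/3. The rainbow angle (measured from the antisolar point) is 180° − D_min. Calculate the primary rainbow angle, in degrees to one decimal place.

cos²i = (1.77156 − 1)/3 = 0.25719; i = arccos(0.50714) = 59.527°.
sin r = sin 59.527°/1.331 = 0.64753; r = 40.356°.
D_min = 2·59.527° − 4·40.356° + 180° = 137.630°.
Rainbow angle = 180° − D_min = 42.370°.

42.4°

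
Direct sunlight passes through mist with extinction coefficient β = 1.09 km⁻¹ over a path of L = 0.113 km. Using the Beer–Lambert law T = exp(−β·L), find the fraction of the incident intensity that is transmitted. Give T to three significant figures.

τ = β·L = 1.09 × 0.113 = 0.1232.
T = exp(−0.1232) = 0.8841.

0.884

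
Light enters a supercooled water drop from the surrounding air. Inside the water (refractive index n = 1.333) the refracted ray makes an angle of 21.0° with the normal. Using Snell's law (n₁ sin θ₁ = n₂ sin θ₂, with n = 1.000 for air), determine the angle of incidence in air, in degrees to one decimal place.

Snell: sin θ_i = n · sin θ_r = 1.333 × sin 21.0° = 1.333 × 0.3584 = 0.4777.
θ_i = arcsin(0.4777) = 28.54°.

28.5°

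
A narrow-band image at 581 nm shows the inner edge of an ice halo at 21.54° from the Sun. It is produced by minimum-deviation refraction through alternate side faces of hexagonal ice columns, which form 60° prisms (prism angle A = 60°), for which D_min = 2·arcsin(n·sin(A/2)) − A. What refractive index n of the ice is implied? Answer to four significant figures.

Rearranging: n = sin((D_min + A)/2) / sin(A/2).
(D_min + A)/2 = (21.54° + 60°)/2 = 40.770°.
n = sin 40.770° / sin 30° = 0.6530 / 0.5000 = 1.3060.

1.306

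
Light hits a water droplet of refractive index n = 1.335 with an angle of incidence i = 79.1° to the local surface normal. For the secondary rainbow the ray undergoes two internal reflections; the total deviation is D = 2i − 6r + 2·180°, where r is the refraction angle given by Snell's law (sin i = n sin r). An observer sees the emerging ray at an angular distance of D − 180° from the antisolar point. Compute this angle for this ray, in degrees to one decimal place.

sin r = sin 79.1° / 1.335 = 0.9820/1.335 = 0.7355; r = 47.35°.
D = 2·79.1° − 6·47.35° + 2·180° = 158.20° − 284.12° + 360° = 234.08°.
Angle from antisolar point = D − 180° = 54.08°.

54.1°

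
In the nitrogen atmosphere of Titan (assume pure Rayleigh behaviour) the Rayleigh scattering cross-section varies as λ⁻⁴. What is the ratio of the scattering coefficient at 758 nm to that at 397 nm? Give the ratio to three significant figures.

Rayleigh scattering ∝ λ⁻⁴, so the ratio of coefficients is the inverse fourth power of the wavelength ratio.
σ(758)/σ(397) = (397/758)⁴ = (0.5237)⁴ = 0.07525.

0.0752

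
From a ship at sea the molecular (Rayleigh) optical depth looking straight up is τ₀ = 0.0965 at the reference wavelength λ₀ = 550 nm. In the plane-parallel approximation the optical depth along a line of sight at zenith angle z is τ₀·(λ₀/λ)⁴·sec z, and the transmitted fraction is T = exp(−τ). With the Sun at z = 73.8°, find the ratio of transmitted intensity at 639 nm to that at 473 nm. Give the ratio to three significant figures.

Airmass: sec 73.8° = 3.5843.
τ(639 nm) = 0.0965 × (550/639)⁴ × 3.5843 = 0.0965 × 0.5488 × 3.5843 = 0.1898.
τ(473 nm) = 0.0965 × (550/473)⁴ × 3.5843 = 0.0965 × 1.8281 × 3.5843 = 0.6323.
T(639)/T(473) = exp(τ_B − τ_A) = exp(0.4425) = 1.5566.

1.56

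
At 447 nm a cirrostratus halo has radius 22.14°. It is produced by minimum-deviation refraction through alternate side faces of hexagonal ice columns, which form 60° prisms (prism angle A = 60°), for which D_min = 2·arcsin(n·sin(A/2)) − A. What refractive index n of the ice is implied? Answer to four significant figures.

1.314

Rearranging: n = sin((D_min + A)/2) / sin(A/2).
(D_min + A)/2 = (22.14° + 60°)/2 = 41.070°.
n = sin 41.070° / sin 30° = 0.6570 / 0.5000 = 1.3140.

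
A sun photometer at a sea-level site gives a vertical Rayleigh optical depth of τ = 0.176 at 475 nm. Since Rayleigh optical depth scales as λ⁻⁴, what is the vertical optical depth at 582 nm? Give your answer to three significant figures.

0.0781

τ(582 nm) = τ(475 nm) × (475/582)⁴ = 0.176 × (0.8162)⁴ = 0.176 × 0.4437 = 0.0781.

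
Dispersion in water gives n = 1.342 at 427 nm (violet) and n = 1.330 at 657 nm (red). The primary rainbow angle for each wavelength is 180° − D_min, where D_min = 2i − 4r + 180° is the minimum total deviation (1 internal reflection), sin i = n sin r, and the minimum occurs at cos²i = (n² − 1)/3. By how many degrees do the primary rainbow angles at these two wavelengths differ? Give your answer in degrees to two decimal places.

At 427 nm (n = 1.342): cos²i = 0.26699 → i = 58.888°, r = 39.641°, D_min = 139.213°, rainbow angle = 40.787°.
At 657 nm (n = 1.330): cos²i = 0.25630 → i = 59.585°, r = 40.422°, D_min = 137.484°, rainbow angle = 42.516°.
Angular width = |40.787° − 42.516°| = 1.729°.

1.73°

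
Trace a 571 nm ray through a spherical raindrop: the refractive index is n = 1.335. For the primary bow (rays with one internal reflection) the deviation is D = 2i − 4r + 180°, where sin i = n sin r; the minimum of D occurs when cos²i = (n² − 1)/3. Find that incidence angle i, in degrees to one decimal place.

59.3°

cos²i = (1.335² − 1)/3 = (1.78222 − 1)/3 = 0.26074.
cos i = 0.51063, so i = 59.294°.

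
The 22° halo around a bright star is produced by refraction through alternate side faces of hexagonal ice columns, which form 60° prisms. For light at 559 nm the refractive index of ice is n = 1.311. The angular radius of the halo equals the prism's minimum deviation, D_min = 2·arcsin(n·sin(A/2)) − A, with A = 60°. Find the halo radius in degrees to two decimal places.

n·sin(A/2) = 1.311 × sin 30° = 1.311 × 0.5000 = 0.6555.
D_min = 2·arcsin(0.6555) − 60° = 2 × 40.958° − 60° = 21.915°.

21.92°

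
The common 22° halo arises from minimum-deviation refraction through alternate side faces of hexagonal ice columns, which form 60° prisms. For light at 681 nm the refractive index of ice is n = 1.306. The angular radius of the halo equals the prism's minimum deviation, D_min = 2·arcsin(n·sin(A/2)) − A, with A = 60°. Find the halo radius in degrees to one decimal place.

n·sin(A/2) = 1.306 × sin 30° = 1.306 × 0.5000 = 0.6530.
D_min = 2·arcsin(0.6530) − 60° = 2 × 40.768° − 60° = 21.536°.

21.5°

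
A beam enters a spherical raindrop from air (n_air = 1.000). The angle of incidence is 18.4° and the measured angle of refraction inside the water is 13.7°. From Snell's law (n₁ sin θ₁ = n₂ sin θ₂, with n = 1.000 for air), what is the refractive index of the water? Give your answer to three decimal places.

n = sin θ_i / sin θ_r = sin 18.4° / sin 13.7° = 0.3156 / 0.2368 = 1.3328.

1.333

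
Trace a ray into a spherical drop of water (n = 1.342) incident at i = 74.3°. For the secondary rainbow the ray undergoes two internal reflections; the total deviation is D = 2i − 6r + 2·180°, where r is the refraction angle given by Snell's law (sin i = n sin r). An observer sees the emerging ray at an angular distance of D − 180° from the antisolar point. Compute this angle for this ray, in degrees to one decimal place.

sin r = sin 74.3° / 1.342 = 0.9627/1.342 = 0.7174; r = 45.84°.
D = 2·74.3° − 6·45.84° + 2·180° = 148.60° − 275.02° + 360° = 233.58°.
Angle from antisolar point = D − 180° = 53.58°.

53.6°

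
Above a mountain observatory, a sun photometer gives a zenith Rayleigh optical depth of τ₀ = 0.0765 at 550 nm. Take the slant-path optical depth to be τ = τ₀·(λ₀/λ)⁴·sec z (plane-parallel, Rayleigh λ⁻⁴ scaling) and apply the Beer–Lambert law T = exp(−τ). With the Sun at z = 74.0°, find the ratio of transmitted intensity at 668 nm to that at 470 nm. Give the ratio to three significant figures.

1.48

Airmass: sec 74.0° = 3.6280.
τ(668 nm) = 0.0765 × (550/668)⁴ × 3.6280 = 0.0765 × 0.4596 × 3.6280 = 0.1275.
τ(470 nm) = 0.0765 × (550/470)⁴ × 3.6280 = 0.0765 × 1.8753 × 3.6280 = 0.5205.
T(668)/T(470) = exp(τ_B − τ_A) = exp(0.3929) = 1.4813.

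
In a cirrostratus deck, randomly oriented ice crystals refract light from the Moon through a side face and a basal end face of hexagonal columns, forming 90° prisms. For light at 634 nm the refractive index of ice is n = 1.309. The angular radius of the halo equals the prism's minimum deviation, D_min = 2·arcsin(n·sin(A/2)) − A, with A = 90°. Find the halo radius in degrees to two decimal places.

45.52°

n·sin(A/2) = 1.309 × sin 45° = 1.309 × 0.7071 = 0.9256.
D_min = 2·arcsin(0.9256) − 90° = 2 × 67.759° − 90° = 45.519°.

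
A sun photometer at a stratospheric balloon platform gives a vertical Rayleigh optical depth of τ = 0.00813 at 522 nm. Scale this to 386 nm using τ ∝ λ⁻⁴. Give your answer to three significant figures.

τ(386 nm) = τ(522 nm) × (522/386)⁴ = 0.00813 × (1.3523)⁴ = 0.00813 × 3.3445 = 0.0272.

0.0272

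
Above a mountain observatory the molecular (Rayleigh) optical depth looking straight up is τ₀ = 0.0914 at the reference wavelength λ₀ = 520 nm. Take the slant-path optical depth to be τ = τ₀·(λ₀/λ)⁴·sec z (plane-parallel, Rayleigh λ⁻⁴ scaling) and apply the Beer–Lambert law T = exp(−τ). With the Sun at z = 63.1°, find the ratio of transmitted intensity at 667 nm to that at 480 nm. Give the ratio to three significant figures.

Airmass: sec 63.1° = 2.2103.
τ(667 nm) = 0.0914 × (520/667)⁴ × 2.2103 = 0.0914 × 0.3694 × 2.2103 = 0.0746.
τ(480 nm) = 0.0914 × (520/480)⁴ × 2.2103 = 0.0914 × 1.3774 × 2.2103 = 0.2783.
T(667)/T(480) = exp(τ_B − τ_A) = exp(0.2036) = 1.2258.

1.23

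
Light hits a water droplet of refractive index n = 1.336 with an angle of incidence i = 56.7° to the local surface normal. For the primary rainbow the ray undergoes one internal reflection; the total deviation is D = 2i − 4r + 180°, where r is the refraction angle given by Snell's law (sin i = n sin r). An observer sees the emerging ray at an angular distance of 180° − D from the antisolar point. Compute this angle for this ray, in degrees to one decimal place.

41.5°

sin r = sin 56.7° / 1.336 = 0.8358/1.336 = 0.6256; r = 38.73°.
D = 2·56.7° − 4·38.73° + 180° = 113.40° − 154.91° + 180° = 138.49°.
Angle from antisolar point = 180° − D = 41.51°.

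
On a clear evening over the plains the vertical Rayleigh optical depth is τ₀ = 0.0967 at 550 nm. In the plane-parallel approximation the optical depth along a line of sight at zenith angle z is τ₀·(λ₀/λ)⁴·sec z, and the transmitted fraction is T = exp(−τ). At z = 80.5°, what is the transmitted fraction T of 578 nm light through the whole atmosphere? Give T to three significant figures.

sec 80.5° = 6.0589.
τ = 0.0967 × (550/578)⁴ × 6.0589 = 0.0967 × 0.8199 × 6.0589 = 0.4803.
T = exp(−0.4803) = 0.6186.

0.619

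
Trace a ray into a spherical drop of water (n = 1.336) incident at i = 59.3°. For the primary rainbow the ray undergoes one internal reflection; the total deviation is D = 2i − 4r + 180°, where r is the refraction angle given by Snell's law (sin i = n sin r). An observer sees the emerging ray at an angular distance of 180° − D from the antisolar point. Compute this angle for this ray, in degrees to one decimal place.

41.6°

sin r = sin 59.3° / 1.336 = 0.8599/1.336 = 0.6436; r = 40.06°.
D = 2·59.3° − 4·40.06° + 180° = 118.60° − 160.24° + 180° = 138.36°.
Angle from antisolar point = 180° − D = 41.64°.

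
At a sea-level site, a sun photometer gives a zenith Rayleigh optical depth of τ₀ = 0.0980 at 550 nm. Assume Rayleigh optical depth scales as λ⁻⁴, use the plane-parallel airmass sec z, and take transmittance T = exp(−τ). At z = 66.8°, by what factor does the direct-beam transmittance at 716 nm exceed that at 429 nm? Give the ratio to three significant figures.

Airmass: sec 66.8° = 2.5384.
τ(716 nm) = 0.0980 × (550/716)⁴ × 2.5384 = 0.0980 × 0.3482 × 2.5384 = 0.0866.
τ(429 nm) = 0.0980 × (550/429)⁴ × 2.5384 = 0.0980 × 2.7016 × 2.5384 = 0.6721.
T(716)/T(429) = exp(τ_B − τ_A) = exp(0.5855) = 1.7958.

1.80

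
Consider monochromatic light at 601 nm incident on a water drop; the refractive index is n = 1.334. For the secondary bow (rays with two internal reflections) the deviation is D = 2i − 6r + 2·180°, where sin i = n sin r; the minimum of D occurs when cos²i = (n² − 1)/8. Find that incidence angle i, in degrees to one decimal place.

71.8°

cos²i = (1.334² − 1)/8 = (1.77956 − 1)/8 = 0.09744.
cos i = 0.31216, so i = 71.810°.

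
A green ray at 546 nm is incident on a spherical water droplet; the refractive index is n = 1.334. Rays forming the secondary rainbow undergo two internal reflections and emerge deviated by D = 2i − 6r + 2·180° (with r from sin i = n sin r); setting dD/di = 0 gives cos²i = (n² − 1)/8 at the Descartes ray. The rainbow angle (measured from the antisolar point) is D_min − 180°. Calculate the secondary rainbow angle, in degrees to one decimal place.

cos²i = (1.77956 − 1)/8 = 0.09744; i = arccos(0.31216) = 71.810°.
sin r = sin 71.810°/1.334 = 0.71217; r = 45.411°.
D_min = 2·71.810° − 6·45.411° + 360° = 231.153°.
Rainbow angle = D_min − 180° = 51.153°.

51.2°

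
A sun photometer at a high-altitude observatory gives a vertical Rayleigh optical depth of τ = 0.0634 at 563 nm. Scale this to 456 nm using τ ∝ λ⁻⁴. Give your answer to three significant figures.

0.147

τ(456 nm) = τ(563 nm) × (563/456)⁴ = 0.0634 × (1.2346)⁴ = 0.0634 × 2.3237 = 0.1473.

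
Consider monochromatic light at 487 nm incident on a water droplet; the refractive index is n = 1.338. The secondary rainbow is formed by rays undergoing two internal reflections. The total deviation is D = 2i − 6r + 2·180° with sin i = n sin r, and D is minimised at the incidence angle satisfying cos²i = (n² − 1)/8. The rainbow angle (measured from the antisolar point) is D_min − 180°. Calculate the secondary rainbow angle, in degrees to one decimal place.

52.2°

cos²i = (1.79024 − 1)/8 = 0.09878; i = arccos(0.31429) = 71.682°.
sin r = sin 71.682°/1.338 = 0.70951; r = 45.195°.
D_min = 2·71.682° − 6·45.195° + 360° = 232.193°.
Rainbow angle = D_min − 180° = 52.193°.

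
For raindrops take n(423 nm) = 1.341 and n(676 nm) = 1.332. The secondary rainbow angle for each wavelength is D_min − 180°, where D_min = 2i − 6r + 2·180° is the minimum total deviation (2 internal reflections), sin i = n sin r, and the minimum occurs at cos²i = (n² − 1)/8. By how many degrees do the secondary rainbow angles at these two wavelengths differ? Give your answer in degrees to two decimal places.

At 423 nm (n = 1.341): cos²i = 0.09979 → i = 71.586°, r = 45.034°, D_min = 232.966°, rainbow angle = 52.966°.
At 676 nm (n = 1.332): cos²i = 0.09678 → i = 71.875°, r = 45.520°, D_min = 230.628°, rainbow angle = 50.628°.
Angular width = |52.966° − 50.628°| = 2.337°.

2.34°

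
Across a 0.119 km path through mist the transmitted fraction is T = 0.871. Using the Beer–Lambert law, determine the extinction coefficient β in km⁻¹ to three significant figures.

1.16 km⁻¹

Beer–Lambert: T = exp(−βL) ⇒ β = −ln(T)/L = −ln(0.871)/0.119 = 0.1381/0.119 = 1.161 km⁻¹.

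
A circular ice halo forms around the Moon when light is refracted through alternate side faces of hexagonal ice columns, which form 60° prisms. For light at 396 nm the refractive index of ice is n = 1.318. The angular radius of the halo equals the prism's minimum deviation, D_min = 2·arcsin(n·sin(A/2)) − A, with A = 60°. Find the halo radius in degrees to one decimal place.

22.4°

n·sin(A/2) = 1.318 × sin 30° = 1.318 × 0.5000 = 0.6590.
D_min = 2·arcsin(0.6590) − 60° = 2 × 41.224° − 60° = 22.447°.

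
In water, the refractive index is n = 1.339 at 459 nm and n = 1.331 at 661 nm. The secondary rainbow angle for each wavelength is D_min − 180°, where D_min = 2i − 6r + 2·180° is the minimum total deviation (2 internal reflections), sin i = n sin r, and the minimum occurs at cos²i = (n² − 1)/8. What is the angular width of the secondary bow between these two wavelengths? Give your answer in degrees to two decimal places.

2.09°

At 459 nm (n = 1.339): cos²i = 0.09912 → i = 71.650°, r = 45.141°, D_min = 232.451°, rainbow angle = 52.451°.
At 661 nm (n = 1.331): cos²i = 0.09645 → i = 71.907°, r = 45.575°, D_min = 230.365°, rainbow angle = 50.365°.
Angular width = |52.451° − 50.365°| = 2.086°.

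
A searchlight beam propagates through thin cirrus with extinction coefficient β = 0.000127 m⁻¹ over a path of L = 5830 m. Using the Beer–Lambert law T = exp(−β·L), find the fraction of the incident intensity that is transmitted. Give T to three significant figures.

0.477

τ = β·L = 0.000127 × 5830 = 0.7404.
T = exp(−0.7404) = 0.4769.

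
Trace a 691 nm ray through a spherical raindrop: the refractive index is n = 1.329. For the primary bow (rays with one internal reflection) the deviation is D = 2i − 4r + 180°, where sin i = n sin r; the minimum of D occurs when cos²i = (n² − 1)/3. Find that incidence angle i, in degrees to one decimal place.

cos²i = (1.329² − 1)/3 = (1.76624 − 1)/3 = 0.25541.
cos i = 0.50538, so i = 59.643°.

59.6°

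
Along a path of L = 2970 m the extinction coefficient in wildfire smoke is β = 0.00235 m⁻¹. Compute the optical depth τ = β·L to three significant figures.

6.98

τ = β·L = 0.00235 × 2970 = 6.9795.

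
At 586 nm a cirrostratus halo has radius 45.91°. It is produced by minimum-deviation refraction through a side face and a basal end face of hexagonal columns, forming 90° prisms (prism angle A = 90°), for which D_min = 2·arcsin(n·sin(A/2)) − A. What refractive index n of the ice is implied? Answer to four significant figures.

1.311

Rearranging: n = sin((D_min + A)/2) / sin(A/2).
(D_min + A)/2 = (45.91° + 90°)/2 = 67.955°.
n = sin 67.955° / sin 45° = 0.9269 / 0.7071 = 1.3108.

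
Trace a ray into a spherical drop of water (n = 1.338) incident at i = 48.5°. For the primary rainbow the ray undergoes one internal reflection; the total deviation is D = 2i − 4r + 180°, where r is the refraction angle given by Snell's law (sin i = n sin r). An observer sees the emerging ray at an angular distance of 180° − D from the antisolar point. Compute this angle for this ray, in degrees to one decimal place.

sin r = sin 48.5° / 1.338 = 0.7490/1.338 = 0.5598; r = 34.04°.
D = 2·48.5° − 4·34.04° + 180° = 97.00° − 136.16° + 180° = 140.84°.
Angle from antisolar point = 180° − D = 39.16°.

39.2°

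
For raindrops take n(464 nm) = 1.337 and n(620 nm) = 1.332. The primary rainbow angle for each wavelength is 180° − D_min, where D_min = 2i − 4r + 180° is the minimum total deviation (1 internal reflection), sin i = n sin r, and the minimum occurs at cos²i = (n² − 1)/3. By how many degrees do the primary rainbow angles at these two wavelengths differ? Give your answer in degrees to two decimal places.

At 464 nm (n = 1.337): cos²i = 0.26252 → i = 59.178°, r = 39.964°, D_min = 138.500°, rainbow angle = 41.500°.
At 620 nm (n = 1.332): cos²i = 0.25807 → i = 59.469°, r = 40.290°, D_min = 137.776°, rainbow angle = 42.224°.
Angular width = |41.500° − 42.224°| = 0.724°.

0.72°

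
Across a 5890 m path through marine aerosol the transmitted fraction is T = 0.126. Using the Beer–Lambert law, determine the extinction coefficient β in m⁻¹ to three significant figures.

0.000352 m⁻¹

Beer–Lambert: T = exp(−βL) ⇒ β = −ln(T)/L = −ln(0.126)/5890 = 2.0715/5890 = 0.0003517 m⁻¹.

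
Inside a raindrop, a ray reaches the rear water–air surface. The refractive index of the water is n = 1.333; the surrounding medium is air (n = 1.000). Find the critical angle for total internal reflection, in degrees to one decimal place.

48.6°

sin θ_c = n_air / n = 1.000 / 1.333 = 0.7502.
θ_c = arcsin(0.7502) = 48.61°.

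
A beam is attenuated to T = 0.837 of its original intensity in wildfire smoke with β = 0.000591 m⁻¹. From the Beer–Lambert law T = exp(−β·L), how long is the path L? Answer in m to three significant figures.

Beer–Lambert: T = exp(−βL) ⇒ L = −ln(T)/β = −ln(0.837)/0.000591 = 0.1779/0.000591 = 301.1 m.

301 m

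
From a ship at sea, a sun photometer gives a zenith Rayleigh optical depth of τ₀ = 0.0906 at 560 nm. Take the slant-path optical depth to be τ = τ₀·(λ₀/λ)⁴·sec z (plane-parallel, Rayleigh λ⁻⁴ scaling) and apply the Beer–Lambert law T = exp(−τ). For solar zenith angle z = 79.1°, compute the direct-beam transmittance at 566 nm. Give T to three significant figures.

sec 79.1° = 5.2883.
τ = 0.0906 × (560/566)⁴ × 5.2883 = 0.0906 × 0.9583 × 5.2883 = 0.4591.
T = exp(−0.4591) = 0.6318.

0.632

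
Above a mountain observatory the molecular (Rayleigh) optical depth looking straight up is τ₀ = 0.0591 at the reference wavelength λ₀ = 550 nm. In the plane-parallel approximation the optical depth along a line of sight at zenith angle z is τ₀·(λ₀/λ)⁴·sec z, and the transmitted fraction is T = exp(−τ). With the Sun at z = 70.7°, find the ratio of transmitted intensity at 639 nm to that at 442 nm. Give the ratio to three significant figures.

Airmass: sec 70.7° = 3.0256.
τ(639 nm) = 0.0591 × (550/639)⁴ × 3.0256 = 0.0591 × 0.5488 × 3.0256 = 0.0981.
τ(442 nm) = 0.0591 × (550/442)⁴ × 3.0256 = 0.0591 × 2.3975 × 3.0256 = 0.4287.
T(639)/T(442) = exp(τ_B − τ_A) = exp(0.3306) = 1.3918.

1.39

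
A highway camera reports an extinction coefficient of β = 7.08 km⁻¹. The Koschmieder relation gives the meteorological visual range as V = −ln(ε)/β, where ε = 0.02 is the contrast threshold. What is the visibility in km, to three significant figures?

0.553 km

V = −ln(0.02) / 7.08 = 3.912 / 7.08 = 0.5525 km.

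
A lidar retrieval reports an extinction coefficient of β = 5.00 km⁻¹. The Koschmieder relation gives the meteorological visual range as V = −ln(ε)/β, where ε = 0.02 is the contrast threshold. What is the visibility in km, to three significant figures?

V = −ln(0.02) / 5.00 = 3.912 / 5.00 = 0.7824 km.

0.782 km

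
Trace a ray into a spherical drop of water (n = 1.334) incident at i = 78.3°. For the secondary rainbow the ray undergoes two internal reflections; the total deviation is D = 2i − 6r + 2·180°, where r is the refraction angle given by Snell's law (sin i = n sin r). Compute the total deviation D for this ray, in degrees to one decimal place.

sin r = sin 78.3° / 1.334 = 0.9792/1.334 = 0.7341; r = 47.23°.
D = 2·78.3° − 6·47.23° + 2·180° = 156.60° − 283.36° + 360° = 233.24°.

233.2°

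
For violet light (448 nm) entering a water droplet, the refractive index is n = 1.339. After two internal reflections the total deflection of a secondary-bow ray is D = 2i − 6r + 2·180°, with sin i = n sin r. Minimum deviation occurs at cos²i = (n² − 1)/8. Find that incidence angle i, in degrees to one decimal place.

cos²i = (1.339² − 1)/8 = (1.79292 − 1)/8 = 0.09912.
cos i = 0.31483, so i = 71.650°.

71.6°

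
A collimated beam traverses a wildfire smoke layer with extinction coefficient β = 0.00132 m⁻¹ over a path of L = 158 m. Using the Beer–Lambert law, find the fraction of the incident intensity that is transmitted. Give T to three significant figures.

0.812

τ = β·L = 0.00132 × 158 = 0.2086.
T = exp(−0.2086) = 0.8118.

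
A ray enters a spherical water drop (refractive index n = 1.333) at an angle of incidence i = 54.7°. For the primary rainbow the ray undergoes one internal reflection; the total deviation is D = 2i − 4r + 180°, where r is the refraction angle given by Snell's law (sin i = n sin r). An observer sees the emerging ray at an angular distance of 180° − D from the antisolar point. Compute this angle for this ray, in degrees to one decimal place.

sin r = sin 54.7° / 1.333 = 0.8161/1.333 = 0.6123; r = 37.75°.
D = 2·54.7° − 4·37.75° + 180° = 109.40° − 151.01° + 180° = 138.39°.
Angle from antisolar point = 180° − D = 41.61°.

41.6°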